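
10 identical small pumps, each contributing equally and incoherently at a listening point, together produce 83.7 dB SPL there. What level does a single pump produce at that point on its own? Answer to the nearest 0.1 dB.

10 equal incoherent sources add 10·log₁₀(10) = 10.00 dB over one source.
L_one = 83.7 − 10.00 = 73.7 dB SPL.

73.7 dB SPL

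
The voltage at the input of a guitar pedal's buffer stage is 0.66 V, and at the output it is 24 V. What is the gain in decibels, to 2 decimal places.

Voltage is an amplitude quantity, so gain = 20·log₁₀(V_out/V_in).
20·log₁₀(24/0.66) = 20·log₁₀(36.36) = 31.21 dB.

31.21 dB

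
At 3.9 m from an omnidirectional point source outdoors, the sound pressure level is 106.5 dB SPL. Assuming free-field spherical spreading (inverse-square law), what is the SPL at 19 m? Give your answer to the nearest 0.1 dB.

Free-field point source: level drops by 20·log₁₀ of the distance ratio.
ΔL = −20·log₁₀(19/3.9) = -13.75 dB, so L₂ = 106.5 + (-13.75) = 92.7 dB SPL.

92.7 dB SPL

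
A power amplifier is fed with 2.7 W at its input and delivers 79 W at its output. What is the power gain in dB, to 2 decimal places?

14.66 dB

Power ratio → dB uses the 10·log₁₀ form:
10·log₁₀(79/2.7) = 10·log₁₀(29.26) = 14.66 dB.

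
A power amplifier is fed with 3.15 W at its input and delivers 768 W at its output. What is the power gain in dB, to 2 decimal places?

For a power ratio, dB = 10·log₁₀(P₂/P₁).
10·log₁₀(768/3.15) = 10·log₁₀(243.8) = 23.87 dB.

23.87 dB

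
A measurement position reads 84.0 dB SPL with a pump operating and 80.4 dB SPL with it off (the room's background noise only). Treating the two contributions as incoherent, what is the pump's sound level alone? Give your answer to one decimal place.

Background correction is a power subtraction:
L_src = 10·log₁₀(10^(84.0/10) − 10^(80.4/10)) = 10·log₁₀(141500000) = 81.5 dB SPL.

81.5 dB SPL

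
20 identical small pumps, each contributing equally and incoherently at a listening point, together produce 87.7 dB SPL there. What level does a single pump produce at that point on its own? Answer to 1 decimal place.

74.7 dB SPL

20 equal incoherent sources add 10·log₁₀(20) = 13.01 dB over one source.
L_one = 87.7 − 13.01 = 74.7 dB SPL.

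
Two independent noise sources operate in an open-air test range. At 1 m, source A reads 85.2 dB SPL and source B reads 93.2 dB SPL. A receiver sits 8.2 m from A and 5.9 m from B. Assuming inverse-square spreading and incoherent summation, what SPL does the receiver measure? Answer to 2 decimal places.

78.13 dB SPL

At the listener: L_A = 85.2 − 20·log₁₀(8.2) = 66.924 dB; L_B = 93.2 − 20·log₁₀(5.9) = 77.783 dB.
Combined: 10·log₁₀(10^(66.924/10)+10^(77.783/10)) = 78.13 dB SPL.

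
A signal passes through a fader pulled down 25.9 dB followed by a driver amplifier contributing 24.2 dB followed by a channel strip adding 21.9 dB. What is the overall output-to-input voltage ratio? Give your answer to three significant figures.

10.2

Net gain = (−25.9) + 24.2 + 21.9 = 20.2 dB.
Voltage ratio = 10^(20.2/20) = 10.2.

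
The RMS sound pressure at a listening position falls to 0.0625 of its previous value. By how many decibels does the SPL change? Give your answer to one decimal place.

SPL change from a pressure ratio uses the 20·log₁₀ form:
20·log₁₀(0.0625) = -24.1 dB.

-24.1 dB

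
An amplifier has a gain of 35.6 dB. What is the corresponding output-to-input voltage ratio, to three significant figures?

Voltage ratio = 10^(dB/20).
10^(35.6/20) = 10^(1.780) = 60.3.

60.3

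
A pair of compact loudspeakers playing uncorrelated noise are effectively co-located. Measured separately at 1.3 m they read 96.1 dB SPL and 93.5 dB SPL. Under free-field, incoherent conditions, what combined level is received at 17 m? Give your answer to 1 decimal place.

Combined at 1.3 m: 10·log₁₀(10^(96.1/10)+10^(93.5/10)) = 98.00 dB SPL.
Then apply −20·log₁₀(17/1.3) = -22.33 dB → 75.7 dB SPL.

75.7 dB SPL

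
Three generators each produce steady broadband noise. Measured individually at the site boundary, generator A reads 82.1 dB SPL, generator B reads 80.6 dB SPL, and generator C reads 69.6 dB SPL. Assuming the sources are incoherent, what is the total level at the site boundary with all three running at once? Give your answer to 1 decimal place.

84.6 dB SPL

Uncorrelated sources add in intensity (power), not in dB.
L_total = 10·log₁₀(10^(82.1/10) + 10^(80.6/10) + 10^(69.6/10)) = 10·log₁₀(286100000) = 84.6 dB SPL.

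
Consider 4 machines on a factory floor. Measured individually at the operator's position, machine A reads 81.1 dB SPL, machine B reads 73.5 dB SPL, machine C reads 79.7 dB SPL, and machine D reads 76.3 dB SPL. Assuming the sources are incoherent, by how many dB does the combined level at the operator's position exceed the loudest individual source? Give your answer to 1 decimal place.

3.5 dB

Uncorrelated sources add in intensity (power), not in dB.
L_total = 10·log₁₀(10^(81.1/10) + 10^(73.5/10) + 10^(79.7/10) + 10^(76.3/10)) = 84.58 dB SPL.
Excess over the loudest (81.1 dB): 84.58 − 81.1 = 3.5 dB.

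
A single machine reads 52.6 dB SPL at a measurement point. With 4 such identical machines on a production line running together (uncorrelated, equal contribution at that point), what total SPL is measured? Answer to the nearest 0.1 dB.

4 equal incoherent sources raise the level by 10·log₁₀(4) = 6.02 dB.
L_total = 52.6 + 6.02 = 58.6 dB SPL.

58.6 dB SPL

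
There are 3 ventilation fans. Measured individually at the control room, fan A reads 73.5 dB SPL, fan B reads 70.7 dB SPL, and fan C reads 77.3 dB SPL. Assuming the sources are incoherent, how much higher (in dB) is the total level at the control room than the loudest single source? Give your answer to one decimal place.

2.1 dB

Incoherent sources sum as intensities:
L_total = 10·log₁₀(10^(73.5/10) + 10^(70.7/10) + 10^(77.3/10)) = 79.44 dB SPL.
Excess over the loudest (77.3 dB): 79.44 − 77.3 = 2.1 dB.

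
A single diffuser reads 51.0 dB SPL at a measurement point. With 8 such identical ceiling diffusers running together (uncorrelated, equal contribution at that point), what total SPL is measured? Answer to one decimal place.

60.0 dB SPL

8 equal incoherent sources raise the level by 10·log₁₀(8) = 9.03 dB.
L_total = 51.0 + 9.03 = 60.0 dB SPL.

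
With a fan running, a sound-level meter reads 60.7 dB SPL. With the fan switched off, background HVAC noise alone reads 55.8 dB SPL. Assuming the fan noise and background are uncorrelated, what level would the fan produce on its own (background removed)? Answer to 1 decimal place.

Remove the background by subtracting linear intensities:
L_src = 10·log₁₀(10^(60.7/10) − 10^(55.8/10)) = 10·log₁₀(794700) = 59.0 dB SPL.

59.0 dB SPL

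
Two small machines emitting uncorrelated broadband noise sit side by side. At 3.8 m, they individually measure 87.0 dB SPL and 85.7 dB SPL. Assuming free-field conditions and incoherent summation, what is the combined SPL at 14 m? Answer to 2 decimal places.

Combined at 3.8 m: 10·log₁₀(10^(87.0/10)+10^(85.7/10)) = 89.409 dB SPL.
Then apply −20·log₁₀(14/3.8) = -11.327 dB → 78.08 dB SPL.

78.08 dB SPL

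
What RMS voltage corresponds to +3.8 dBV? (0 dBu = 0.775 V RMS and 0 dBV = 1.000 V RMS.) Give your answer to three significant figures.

V = 1.000 V × 10^(+3.8/20).
= 1.000 × 1.549 = 1.55 V.

1.55 V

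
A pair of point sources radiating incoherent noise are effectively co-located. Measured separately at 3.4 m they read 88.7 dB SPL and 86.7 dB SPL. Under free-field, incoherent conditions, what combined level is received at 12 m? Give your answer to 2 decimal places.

Combined at 3.4 m: 10·log₁₀(10^(88.7/10)+10^(86.7/10)) = 90.824 dB SPL.
Then apply −20·log₁₀(12/3.4) = -10.954 dB → 79.87 dB SPL.

79.87 dB SPL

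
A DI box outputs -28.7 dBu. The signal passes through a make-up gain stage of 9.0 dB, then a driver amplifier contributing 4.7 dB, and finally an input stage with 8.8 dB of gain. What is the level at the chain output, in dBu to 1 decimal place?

-6.2 dBu

Cascaded gains and losses add directly in dB.
-28.7 + 9.0 + 4.7 + 8.8 = -6.2 dBu.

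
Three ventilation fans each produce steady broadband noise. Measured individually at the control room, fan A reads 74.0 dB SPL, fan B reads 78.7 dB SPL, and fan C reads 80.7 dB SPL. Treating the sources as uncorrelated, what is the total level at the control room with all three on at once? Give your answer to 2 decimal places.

Uncorrelated sources add in intensity (power), not in dB.
L_total = 10·log₁₀(10^(74.0/10) + 10^(78.7/10) + 10^(80.7/10)) = 10·log₁₀(216700000) = 83.36 dB SPL.

83.36 dB SPL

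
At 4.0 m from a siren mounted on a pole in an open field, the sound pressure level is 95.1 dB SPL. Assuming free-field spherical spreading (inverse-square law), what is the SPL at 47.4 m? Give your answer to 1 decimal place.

73.6 dB SPL

For a point source in a free field, ΔL = −20·log₁₀(d₂/d₁).
ΔL = −20·log₁₀(47.4/4.0) = -21.47 dB, so L₂ = 95.1 + (-21.47) = 73.6 dB SPL.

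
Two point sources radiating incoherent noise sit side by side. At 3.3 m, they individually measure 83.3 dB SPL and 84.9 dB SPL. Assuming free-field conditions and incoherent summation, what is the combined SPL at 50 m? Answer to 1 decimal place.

63.6 dB SPL

Combined at 3.3 m: 10·log₁₀(10^(83.3/10)+10^(84.9/10)) = 87.18 dB SPL.
Then apply −20·log₁₀(50/3.3) = -23.61 dB → 63.6 dB SPL.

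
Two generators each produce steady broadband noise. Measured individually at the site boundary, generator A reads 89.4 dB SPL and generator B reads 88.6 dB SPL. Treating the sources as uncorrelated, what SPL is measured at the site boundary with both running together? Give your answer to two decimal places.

92.03 dB SPL

Incoherent sources sum as intensities:
L_total = 10·log₁₀(10^(89.4/10) + 10^(88.6/10)) = 10·log₁₀(1595000000) = 92.03 dB SPL.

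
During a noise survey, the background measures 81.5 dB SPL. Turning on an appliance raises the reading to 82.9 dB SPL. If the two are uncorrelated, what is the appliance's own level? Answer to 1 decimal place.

77.3 dB SPL

Background correction is a power subtraction:
L_src = 10·log₁₀(10^(82.9/10) − 10^(81.5/10)) = 10·log₁₀(53730000) = 77.3 dB SPL.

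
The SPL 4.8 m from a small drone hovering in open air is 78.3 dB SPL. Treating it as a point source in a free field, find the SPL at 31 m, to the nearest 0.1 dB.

Inverse-square spreading gives ΔL = −20·log₁₀(d₂/d₁).
ΔL = −20·log₁₀(31/4.8) = -16.20 dB, so L₂ = 78.3 + (-16.20) = 62.1 dB SPL.

62.1 dB SPL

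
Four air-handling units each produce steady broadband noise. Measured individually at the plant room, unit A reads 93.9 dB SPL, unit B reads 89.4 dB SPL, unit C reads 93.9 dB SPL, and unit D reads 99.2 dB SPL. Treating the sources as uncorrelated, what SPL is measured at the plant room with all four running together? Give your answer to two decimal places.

Uncorrelated sources add in intensity (power), not in dB.
L_total = 10·log₁₀(10^(93.9/10) + 10^(89.4/10) + 10^(93.9/10) + 10^(99.2/10)) = 10·log₁₀(14098000000) = 101.49 dB SPL.

101.49 dB SPL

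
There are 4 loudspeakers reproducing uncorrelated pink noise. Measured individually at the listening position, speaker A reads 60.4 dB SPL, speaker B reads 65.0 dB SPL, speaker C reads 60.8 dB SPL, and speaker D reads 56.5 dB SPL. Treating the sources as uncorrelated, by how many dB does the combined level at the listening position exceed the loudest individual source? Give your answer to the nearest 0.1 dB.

2.7 dB

Incoherent sources sum as intensities:
L_total = 10·log₁₀(10^(60.4/10) + 10^(65.0/10) + 10^(60.8/10) + 10^(56.5/10)) = 67.71 dB SPL.
Excess over the loudest (65.0 dB): 67.71 − 65.0 = 2.7 dB.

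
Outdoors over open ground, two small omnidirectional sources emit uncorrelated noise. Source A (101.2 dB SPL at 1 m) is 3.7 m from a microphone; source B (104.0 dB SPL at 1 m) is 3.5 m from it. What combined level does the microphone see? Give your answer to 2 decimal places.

94.79 dB SPL

At the listener: L_A = 101.2 − 20·log₁₀(3.7) = 89.836 dB; L_B = 104.0 − 20·log₁₀(3.5) = 93.119 dB.
Combined: 10·log₁₀(10^(89.836/10)+10^(93.119/10)) = 94.79 dB SPL.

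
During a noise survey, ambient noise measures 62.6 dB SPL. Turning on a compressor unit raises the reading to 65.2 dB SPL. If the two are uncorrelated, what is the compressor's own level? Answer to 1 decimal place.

Subtract intensities: L_src = 10·log₁₀(10^(L_total/10) − 10^(L_bg/10)).
L_src = 10·log₁₀(10^(65.2/10) − 10^(62.6/10)) = 10·log₁₀(1492000) = 61.7 dB SPL.

61.7 dB SPL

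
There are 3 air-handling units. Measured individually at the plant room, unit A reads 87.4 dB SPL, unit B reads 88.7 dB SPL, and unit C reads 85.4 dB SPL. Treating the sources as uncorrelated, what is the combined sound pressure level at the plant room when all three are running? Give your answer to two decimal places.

Incoherent sources sum as intensities:
L_total = 10·log₁₀(10^(87.4/10) + 10^(88.7/10) + 10^(85.4/10)) = 10·log₁₀(1638000000) = 92.14 dB SPL.

92.14 dB SPL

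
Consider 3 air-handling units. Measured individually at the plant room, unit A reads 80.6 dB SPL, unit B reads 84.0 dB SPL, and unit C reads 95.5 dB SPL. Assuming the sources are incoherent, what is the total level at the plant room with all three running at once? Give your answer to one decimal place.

Add the sources as powers (linear), then convert back to dB:
L_total = 10·log₁₀(10^(80.6/10) + 10^(84.0/10) + 10^(95.5/10)) = 10·log₁₀(3914000000) = 95.9 dB SPL.

95.9 dB SPL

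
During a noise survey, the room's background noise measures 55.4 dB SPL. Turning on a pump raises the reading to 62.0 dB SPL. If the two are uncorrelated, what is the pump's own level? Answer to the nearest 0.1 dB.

Background correction is a power subtraction:
L_src = 10·log₁₀(10^(62.0/10) − 10^(55.4/10)) = 10·log₁₀(1238000) = 60.9 dB SPL.

60.9 dB SPL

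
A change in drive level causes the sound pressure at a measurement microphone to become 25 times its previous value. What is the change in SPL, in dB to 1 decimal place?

28.0 dB

SPL change from a pressure ratio uses the 20·log₁₀ form:
20·log₁₀(25) = 28.0 dB.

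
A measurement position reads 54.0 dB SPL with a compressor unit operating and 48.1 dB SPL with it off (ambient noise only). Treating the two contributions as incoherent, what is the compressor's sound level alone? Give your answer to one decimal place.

52.7 dB SPL

Background correction is a power subtraction:
L_src = 10·log₁₀(10^(54.0/10) − 10^(48.1/10)) = 10·log₁₀(186600) = 52.7 dB SPL.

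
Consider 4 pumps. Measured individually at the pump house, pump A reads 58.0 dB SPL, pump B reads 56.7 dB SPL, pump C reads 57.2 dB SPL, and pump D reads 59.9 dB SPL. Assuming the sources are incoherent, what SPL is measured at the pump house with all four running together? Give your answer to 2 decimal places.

Add the sources as powers (linear), then convert back to dB:
L_total = 10·log₁₀(10^(58.0/10) + 10^(56.7/10) + 10^(57.2/10) + 10^(59.9/10)) = 10·log₁₀(2601000) = 64.15 dB SPL.

64.15 dB SPL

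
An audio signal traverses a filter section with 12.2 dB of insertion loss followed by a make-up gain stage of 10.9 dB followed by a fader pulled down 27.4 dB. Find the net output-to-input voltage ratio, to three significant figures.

0.0367

Net gain = (−12.2) + 10.9 + (−27.4) = -28.7 dB.
Voltage ratio = 10^(-28.7/20) = 0.0367.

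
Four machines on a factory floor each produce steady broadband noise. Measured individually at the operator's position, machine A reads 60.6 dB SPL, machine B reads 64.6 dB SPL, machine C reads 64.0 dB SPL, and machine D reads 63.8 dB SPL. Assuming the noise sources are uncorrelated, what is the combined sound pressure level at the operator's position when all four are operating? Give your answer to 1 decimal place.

69.5 dB SPL

Uncorrelated sources add in intensity (power), not in dB.
L_total = 10·log₁₀(10^(60.6/10) + 10^(64.6/10) + 10^(64.0/10) + 10^(63.8/10)) = 10·log₁₀(8943000) = 69.5 dB SPL.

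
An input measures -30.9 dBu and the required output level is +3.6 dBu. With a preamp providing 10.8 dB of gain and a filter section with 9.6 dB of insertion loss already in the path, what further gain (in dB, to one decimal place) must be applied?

33.3 dB

The required make-up gain is the shortfall in the dB sum.
G = +3.6 − (-30.9) − 10.8 + 9.6 = 33.3 dB.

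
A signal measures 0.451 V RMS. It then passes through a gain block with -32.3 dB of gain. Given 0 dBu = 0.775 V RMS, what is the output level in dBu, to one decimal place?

-37.0 dBu

Input level: 20·log₁₀(0.451/0.775) = -4.70 dBu.
Output: -4.70 − 32.3 = -37.0 dBu.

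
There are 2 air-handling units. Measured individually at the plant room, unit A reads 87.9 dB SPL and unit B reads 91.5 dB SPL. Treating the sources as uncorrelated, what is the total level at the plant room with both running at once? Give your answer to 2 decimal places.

Incoherent sources sum as intensities:
L_total = 10·log₁₀(10^(87.9/10) + 10^(91.5/10)) = 10·log₁₀(2029000000) = 93.07 dB SPL.

93.07 dB SPL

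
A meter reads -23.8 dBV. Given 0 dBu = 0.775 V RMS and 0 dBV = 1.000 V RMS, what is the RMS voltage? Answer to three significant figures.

V = 1.000 V × 10^(-23.8/20).
= 1.000 × 0.06457 = 0.0646 V.

0.0646 V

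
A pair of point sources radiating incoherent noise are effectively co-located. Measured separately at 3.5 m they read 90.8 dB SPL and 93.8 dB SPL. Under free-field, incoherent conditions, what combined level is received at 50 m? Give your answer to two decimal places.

Combined at 3.5 m: 10·log₁₀(10^(90.8/10)+10^(93.8/10)) = 95.564 dB SPL.
Then apply −20·log₁₀(50/3.5) = -23.098 dB → 72.47 dB SPL.

72.47 dB SPL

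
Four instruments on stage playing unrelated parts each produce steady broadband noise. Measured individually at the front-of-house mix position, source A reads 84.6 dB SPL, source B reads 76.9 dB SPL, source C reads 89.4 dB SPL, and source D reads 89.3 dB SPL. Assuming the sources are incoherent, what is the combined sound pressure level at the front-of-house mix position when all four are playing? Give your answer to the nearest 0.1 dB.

Incoherent sources sum as intensities:
L_total = 10·log₁₀(10^(84.6/10) + 10^(76.9/10) + 10^(89.4/10) + 10^(89.3/10)) = 10·log₁₀(2059000000) = 93.1 dB SPL.

93.1 dB SPL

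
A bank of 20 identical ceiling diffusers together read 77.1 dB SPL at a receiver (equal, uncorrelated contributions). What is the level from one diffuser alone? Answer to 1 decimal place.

64.1 dB SPL

20 equal incoherent sources add 10·log₁₀(20) = 13.01 dB over one source.
L_one = 77.1 − 13.01 = 64.1 dB SPL.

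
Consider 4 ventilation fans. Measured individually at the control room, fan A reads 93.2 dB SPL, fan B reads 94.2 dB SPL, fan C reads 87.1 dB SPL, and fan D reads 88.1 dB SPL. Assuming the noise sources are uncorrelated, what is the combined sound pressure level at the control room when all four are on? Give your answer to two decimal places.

97.69 dB SPL

Incoherent sources sum as intensities:
L_total = 10·log₁₀(10^(93.2/10) + 10^(94.2/10) + 10^(87.1/10) + 10^(88.1/10)) = 10·log₁₀(5878000000) = 97.69 dB SPL.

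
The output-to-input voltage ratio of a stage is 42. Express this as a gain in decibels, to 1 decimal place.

32.5 dB

Voltage ratio → dB uses the 20·log₁₀ form:
20·log₁₀(42) = 32.5 dB.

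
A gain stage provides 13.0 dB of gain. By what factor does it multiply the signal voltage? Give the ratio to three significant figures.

4.47

Voltage ratio = 10^(dB/20).
10^(13.0/20) = 10^(0.6500) = 4.47.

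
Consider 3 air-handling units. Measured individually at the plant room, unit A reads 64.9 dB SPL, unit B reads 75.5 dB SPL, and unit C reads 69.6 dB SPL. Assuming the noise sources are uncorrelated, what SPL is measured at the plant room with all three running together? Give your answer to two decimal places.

76.78 dB SPL

Incoherent sources sum as intensities:
L_total = 10·log₁₀(10^(64.9/10) + 10^(75.5/10) + 10^(69.6/10)) = 10·log₁₀(47690000) = 76.78 dB SPL.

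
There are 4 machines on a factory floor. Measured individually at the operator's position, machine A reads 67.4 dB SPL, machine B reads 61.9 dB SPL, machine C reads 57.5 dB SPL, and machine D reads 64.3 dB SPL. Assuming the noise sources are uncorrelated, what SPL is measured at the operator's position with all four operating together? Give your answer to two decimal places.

Add the sources as powers (linear), then convert back to dB:
L_total = 10·log₁₀(10^(67.4/10) + 10^(61.9/10) + 10^(57.5/10) + 10^(64.3/10)) = 10·log₁₀(10300000) = 70.13 dB SPL.

70.13 dB SPL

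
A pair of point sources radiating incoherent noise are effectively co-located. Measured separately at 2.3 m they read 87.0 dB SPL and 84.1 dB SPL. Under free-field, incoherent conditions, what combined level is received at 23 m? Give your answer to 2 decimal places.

68.80 dB SPL

Combined at 2.3 m: 10·log₁₀(10^(87.0/10)+10^(84.1/10)) = 88.798 dB SPL.
Then apply −20·log₁₀(23/2.3) = -20.000 dB → 68.80 dB SPL.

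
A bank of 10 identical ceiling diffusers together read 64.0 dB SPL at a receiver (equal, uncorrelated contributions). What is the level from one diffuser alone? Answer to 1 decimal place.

54.0 dB SPL

10 equal incoherent sources add 10·log₁₀(10) = 10.00 dB over one source.
L_one = 64.0 − 10.00 = 54.0 dB SPL.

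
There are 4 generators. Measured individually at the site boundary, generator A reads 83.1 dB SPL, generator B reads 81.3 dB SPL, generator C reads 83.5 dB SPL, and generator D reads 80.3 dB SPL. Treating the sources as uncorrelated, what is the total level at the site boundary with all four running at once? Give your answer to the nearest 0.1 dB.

88.3 dB SPL

Uncorrelated sources add in intensity (power), not in dB.
L_total = 10·log₁₀(10^(83.1/10) + 10^(81.3/10) + 10^(83.5/10) + 10^(80.3/10)) = 10·log₁₀(670100000) = 88.3 dB SPL.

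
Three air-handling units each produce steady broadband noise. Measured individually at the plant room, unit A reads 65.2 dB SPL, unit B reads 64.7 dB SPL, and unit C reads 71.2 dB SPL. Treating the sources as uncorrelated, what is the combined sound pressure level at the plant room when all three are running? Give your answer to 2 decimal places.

Incoherent sources sum as intensities:
L_total = 10·log₁₀(10^(65.2/10) + 10^(64.7/10) + 10^(71.2/10)) = 10·log₁₀(19450000) = 72.89 dB SPL.

72.89 dB SPL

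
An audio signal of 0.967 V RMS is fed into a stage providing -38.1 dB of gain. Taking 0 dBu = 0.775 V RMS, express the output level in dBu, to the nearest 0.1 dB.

Input level: 20·log₁₀(0.967/0.775) = 1.92 dBu.
Output: 1.92 − 38.1 = -36.2 dBu.

-36.2 dBu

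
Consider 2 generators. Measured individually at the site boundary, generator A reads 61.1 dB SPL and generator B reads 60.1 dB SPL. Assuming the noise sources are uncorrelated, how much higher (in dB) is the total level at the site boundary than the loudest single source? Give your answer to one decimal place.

Uncorrelated sources add in intensity (power), not in dB.
L_total = 10·log₁₀(10^(61.1/10) + 10^(60.1/10)) = 63.64 dB SPL.
Excess over the loudest (61.1 dB): 63.64 − 61.1 = 2.5 dB.

2.5 dB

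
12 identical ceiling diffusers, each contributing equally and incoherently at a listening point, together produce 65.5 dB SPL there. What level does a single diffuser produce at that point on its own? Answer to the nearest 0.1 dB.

12 equal incoherent sources add 10·log₁₀(12) = 10.79 dB over one source.
L_one = 65.5 − 10.79 = 54.7 dB SPL.

54.7 dB SPL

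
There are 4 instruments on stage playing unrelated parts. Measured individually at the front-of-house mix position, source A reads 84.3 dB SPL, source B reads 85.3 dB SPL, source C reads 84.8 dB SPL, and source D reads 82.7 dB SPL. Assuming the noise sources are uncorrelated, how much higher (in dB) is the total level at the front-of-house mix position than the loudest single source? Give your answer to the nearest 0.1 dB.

5.1 dB

Add the sources as powers (linear), then convert back to dB:
L_total = 10·log₁₀(10^(84.3/10) + 10^(85.3/10) + 10^(84.8/10) + 10^(82.7/10)) = 90.40 dB SPL.
Excess over the loudest (85.3 dB): 90.40 − 85.3 = 5.1 dB.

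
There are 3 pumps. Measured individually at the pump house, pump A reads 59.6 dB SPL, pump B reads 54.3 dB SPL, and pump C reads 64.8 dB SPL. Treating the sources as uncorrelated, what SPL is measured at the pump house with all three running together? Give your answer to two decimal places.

Add the sources as powers (linear), then convert back to dB:
L_total = 10·log₁₀(10^(59.6/10) + 10^(54.3/10) + 10^(64.8/10)) = 10·log₁₀(4201000) = 66.23 dB SPL.

66.23 dB SPL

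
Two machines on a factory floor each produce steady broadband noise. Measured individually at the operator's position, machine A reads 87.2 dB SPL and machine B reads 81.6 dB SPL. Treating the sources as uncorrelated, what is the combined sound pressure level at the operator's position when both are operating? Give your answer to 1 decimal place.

88.3 dB SPL

Add the sources as powers (linear), then convert back to dB:
L_total = 10·log₁₀(10^(87.2/10) + 10^(81.6/10)) = 10·log₁₀(669400000) = 88.3 dB SPL.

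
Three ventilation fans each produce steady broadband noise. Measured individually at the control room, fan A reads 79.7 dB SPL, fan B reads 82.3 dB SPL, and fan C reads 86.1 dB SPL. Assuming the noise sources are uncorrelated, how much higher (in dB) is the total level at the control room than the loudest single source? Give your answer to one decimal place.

2.2 dB

Uncorrelated sources add in intensity (power), not in dB.
L_total = 10·log₁₀(10^(79.7/10) + 10^(82.3/10) + 10^(86.1/10)) = 88.26 dB SPL.
Excess over the loudest (86.1 dB): 88.26 − 86.1 = 2.2 dB.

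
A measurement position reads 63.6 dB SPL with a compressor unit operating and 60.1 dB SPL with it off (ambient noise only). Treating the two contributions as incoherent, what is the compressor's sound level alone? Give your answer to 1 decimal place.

Subtract intensities: L_src = 10·log₁₀(10^(L_total/10) − 10^(L_bg/10)).
L_src = 10·log₁₀(10^(63.6/10) − 10^(60.1/10)) = 10·log₁₀(1268000) = 61.0 dB SPL.

61.0 dB SPL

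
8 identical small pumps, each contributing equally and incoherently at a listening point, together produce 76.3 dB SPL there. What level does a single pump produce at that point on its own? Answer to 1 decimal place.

67.3 dB SPL

8 equal incoherent sources add 10·log₁₀(8) = 9.03 dB over one source.
L_one = 76.3 − 9.03 = 67.3 dB SPL.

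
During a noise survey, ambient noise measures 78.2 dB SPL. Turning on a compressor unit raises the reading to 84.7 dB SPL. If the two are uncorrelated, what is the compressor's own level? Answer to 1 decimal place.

Background correction is a power subtraction:
L_src = 10·log₁₀(10^(84.7/10) − 10^(78.2/10)) = 10·log₁₀(229100000) = 83.6 dB SPL.

83.6 dB SPL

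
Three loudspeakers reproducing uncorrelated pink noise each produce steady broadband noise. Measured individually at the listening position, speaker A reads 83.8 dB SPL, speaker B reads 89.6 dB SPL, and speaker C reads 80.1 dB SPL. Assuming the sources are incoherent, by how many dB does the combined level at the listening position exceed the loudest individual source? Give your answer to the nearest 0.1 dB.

1.4 dB

Add the sources as powers (linear), then convert back to dB:
L_total = 10·log₁₀(10^(83.8/10) + 10^(89.6/10) + 10^(80.1/10)) = 90.98 dB SPL.
Excess over the loudest (89.6 dB): 90.98 − 89.6 = 1.4 dB.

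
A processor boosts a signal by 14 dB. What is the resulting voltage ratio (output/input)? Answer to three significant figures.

Voltage ratio = 10^(dB/20).
10^(14/20) = 10^(0.7000) = 5.01.

5.01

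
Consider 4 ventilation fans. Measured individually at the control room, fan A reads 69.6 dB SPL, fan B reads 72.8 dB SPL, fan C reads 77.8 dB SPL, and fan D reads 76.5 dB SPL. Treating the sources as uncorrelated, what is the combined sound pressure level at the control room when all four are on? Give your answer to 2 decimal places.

Incoherent sources sum as intensities:
L_total = 10·log₁₀(10^(69.6/10) + 10^(72.8/10) + 10^(77.8/10) + 10^(76.5/10)) = 10·log₁₀(133100000) = 81.24 dB SPL.

81.24 dB SPL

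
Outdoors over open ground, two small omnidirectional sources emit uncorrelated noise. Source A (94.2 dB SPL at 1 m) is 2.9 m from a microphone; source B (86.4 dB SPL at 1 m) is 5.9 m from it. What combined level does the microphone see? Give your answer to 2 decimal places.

85.12 dB SPL

At the listener: L_A = 94.2 − 20·log₁₀(2.9) = 84.952 dB; L_B = 86.4 − 20·log₁₀(5.9) = 70.983 dB.
Combined: 10·log₁₀(10^(84.952/10)+10^(70.983/10)) = 85.12 dB SPL.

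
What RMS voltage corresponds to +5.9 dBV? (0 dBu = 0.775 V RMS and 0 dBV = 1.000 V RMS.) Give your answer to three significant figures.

V = 1.000 V × 10^(+5.9/20).
= 1.000 × 1.972 = 1.97 V.

1.97 V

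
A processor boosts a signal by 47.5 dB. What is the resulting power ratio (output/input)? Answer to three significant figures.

Power ratio = 10^(dB/10).
10^(47.5/10) = 10^(4.750) = 56200.

56200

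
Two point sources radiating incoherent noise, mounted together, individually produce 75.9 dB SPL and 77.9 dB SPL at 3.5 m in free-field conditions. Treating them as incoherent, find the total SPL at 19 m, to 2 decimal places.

65.33 dB SPL

Combined at 3.5 m: 10·log₁₀(10^(75.9/10)+10^(77.9/10)) = 80.024 dB SPL.
Then apply −20·log₁₀(19/3.5) = -14.694 dB → 65.33 dB SPL.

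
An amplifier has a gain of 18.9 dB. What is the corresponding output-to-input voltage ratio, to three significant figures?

Voltage ratio = 10^(dB/20).
10^(18.9/20) = 10^(0.9450) = 8.81.

8.81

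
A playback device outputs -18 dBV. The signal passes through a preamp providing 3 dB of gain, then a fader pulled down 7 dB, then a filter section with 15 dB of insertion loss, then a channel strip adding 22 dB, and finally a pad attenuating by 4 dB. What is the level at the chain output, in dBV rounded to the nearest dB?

Cascaded gains and losses add directly in dB.
-18 + 3 − 7 − 15 + 22 − 4 = -19 dBV.

-19 dBV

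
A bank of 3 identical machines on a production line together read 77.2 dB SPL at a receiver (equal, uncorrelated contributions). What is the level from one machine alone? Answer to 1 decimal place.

72.4 dB SPL

3 equal incoherent sources add 10·log₁₀(3) = 4.77 dB over one source.
L_one = 77.2 − 4.77 = 72.4 dB SPL.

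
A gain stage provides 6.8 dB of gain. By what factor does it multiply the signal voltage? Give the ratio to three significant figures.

Voltage ratio = 10^(dB/20).
10^(6.8/20) = 10^(0.3400) = 2.19.

2.19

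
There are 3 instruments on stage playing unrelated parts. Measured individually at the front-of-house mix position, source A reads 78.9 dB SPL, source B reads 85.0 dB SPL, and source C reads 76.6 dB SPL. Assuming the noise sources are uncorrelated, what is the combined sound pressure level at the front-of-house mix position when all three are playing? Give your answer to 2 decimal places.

Incoherent sources sum as intensities:
L_total = 10·log₁₀(10^(78.9/10) + 10^(85.0/10) + 10^(76.6/10)) = 10·log₁₀(439600000) = 86.43 dB SPL.

86.43 dB SPL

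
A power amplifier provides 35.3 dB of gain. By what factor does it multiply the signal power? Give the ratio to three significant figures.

Power ratio = 10^(dB/10).
10^(35.3/10) = 10^(3.530) = 3390.

3390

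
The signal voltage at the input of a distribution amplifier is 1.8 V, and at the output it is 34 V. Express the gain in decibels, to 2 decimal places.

For a voltage ratio, dB = 20·log₁₀(V₂/V₁).
20·log₁₀(34/1.8) = 20·log₁₀(18.89) = 25.52 dB.

25.52 dB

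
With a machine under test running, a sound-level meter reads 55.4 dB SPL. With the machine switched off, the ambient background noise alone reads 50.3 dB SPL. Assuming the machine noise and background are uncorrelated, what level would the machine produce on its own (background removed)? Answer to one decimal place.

53.8 dB SPL

Remove the background by subtracting linear intensities:
L_src = 10·log₁₀(10^(55.4/10) − 10^(50.3/10)) = 10·log₁₀(239600) = 53.8 dB SPL.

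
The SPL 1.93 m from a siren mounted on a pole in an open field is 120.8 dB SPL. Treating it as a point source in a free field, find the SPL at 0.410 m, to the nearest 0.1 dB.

For a point source in a free field, ΔL = −20·log₁₀(d₂/d₁).
ΔL = −20·log₁₀(0.410/1.93) = 13.46 dB, so L₂ = 120.8 + (13.46) = 134.3 dB SPL.

134.3 dB SPL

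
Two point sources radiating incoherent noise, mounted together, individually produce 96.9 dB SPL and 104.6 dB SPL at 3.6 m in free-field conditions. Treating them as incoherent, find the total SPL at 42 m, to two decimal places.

83.94 dB SPL

Combined at 3.6 m: 10·log₁₀(10^(96.9/10)+10^(104.6/10)) = 105.281 dB SPL.
Then apply −20·log₁₀(42/3.6) = -21.339 dB → 83.94 dB SPL.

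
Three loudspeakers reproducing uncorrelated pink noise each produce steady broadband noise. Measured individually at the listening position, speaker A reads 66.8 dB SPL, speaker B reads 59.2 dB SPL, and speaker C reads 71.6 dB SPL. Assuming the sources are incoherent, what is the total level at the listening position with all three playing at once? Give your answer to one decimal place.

Add the sources as powers (linear), then convert back to dB:
L_total = 10·log₁₀(10^(66.8/10) + 10^(59.2/10) + 10^(71.6/10)) = 10·log₁₀(20070000) = 73.0 dB SPL.

73.0 dB SPL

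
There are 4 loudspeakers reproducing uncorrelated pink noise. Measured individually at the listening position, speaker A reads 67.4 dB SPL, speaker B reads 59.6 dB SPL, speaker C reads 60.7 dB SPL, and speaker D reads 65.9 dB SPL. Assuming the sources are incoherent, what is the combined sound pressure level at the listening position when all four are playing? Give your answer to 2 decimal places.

Incoherent sources sum as intensities:
L_total = 10·log₁₀(10^(67.4/10) + 10^(59.6/10) + 10^(60.7/10) + 10^(65.9/10)) = 10·log₁₀(11470000) = 70.60 dB SPL.

70.60 dB SPL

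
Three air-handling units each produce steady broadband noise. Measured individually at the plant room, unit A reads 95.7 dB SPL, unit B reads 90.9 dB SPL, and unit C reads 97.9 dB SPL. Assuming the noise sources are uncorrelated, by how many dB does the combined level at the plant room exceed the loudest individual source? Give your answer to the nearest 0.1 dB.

2.6 dB

Incoherent sources sum as intensities:
L_total = 10·log₁₀(10^(95.7/10) + 10^(90.9/10) + 10^(97.9/10)) = 100.46 dB SPL.
Excess over the loudest (97.9 dB): 100.46 − 97.9 = 2.6 dB.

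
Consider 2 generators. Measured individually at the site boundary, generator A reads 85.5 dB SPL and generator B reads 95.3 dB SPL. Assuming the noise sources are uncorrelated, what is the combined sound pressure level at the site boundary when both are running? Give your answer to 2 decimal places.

95.73 dB SPL

Incoherent sources sum as intensities:
L_total = 10·log₁₀(10^(85.5/10) + 10^(95.3/10)) = 10·log₁₀(3743000000) = 95.73 dB SPL.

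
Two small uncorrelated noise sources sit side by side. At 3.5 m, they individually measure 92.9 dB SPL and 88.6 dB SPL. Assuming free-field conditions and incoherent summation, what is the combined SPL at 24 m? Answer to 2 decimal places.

Combined at 3.5 m: 10·log₁₀(10^(92.9/10)+10^(88.6/10)) = 94.272 dB SPL.
Then apply −20·log₁₀(24/3.5) = -16.723 dB → 77.55 dB SPL.

77.55 dB SPL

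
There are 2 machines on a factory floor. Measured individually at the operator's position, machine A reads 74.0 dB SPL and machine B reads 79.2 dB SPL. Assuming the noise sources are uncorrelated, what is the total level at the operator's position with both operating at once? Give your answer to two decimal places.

Incoherent sources sum as intensities:
L_total = 10·log₁₀(10^(74.0/10) + 10^(79.2/10)) = 10·log₁₀(108300000) = 80.35 dB SPL.

80.35 dB SPL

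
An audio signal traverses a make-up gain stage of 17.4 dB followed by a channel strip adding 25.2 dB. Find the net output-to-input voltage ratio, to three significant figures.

135

Net gain = 17.4 + 25.2 = 42.6 dB.
Voltage ratio = 10^(42.6/20) = 135.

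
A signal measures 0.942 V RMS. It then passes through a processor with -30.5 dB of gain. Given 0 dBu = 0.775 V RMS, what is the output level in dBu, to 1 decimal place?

-28.8 dBu

Input level: 20·log₁₀(0.942/0.775) = 1.69 dBu.
Output: 1.69 − 30.5 = -28.8 dBu.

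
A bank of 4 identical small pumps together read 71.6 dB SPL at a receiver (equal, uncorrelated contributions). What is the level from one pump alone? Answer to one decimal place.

65.6 dB SPL

4 equal incoherent sources add 10·log₁₀(4) = 6.02 dB over one source.
L_one = 71.6 − 6.02 = 65.6 dB SPL.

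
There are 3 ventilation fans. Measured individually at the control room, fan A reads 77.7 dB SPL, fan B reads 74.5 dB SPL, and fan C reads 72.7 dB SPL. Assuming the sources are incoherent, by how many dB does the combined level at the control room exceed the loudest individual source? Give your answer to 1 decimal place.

2.5 dB

Incoherent sources sum as intensities:
L_total = 10·log₁₀(10^(77.7/10) + 10^(74.5/10) + 10^(72.7/10)) = 80.24 dB SPL.
Excess over the loudest (77.7 dB): 80.24 − 77.7 = 2.5 dB.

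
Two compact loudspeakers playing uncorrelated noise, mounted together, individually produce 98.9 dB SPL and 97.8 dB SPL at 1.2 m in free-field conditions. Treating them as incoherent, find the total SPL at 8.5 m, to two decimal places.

84.39 dB SPL

Combined at 1.2 m: 10·log₁₀(10^(98.9/10)+10^(97.8/10)) = 101.395 dB SPL.
Then apply −20·log₁₀(8.5/1.2) = -17.005 dB → 84.39 dB SPL.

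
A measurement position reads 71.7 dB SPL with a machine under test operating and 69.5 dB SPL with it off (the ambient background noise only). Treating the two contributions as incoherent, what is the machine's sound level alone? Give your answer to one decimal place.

Background correction is a power subtraction:
L_src = 10·log₁₀(10^(71.7/10) − 10^(69.5/10)) = 10·log₁₀(5879000) = 67.7 dB SPL.

67.7 dB SPL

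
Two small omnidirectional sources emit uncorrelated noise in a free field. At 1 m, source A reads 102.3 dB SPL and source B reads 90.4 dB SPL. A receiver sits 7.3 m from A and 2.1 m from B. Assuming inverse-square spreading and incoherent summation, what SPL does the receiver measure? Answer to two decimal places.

At the listener: L_A = 102.3 − 20·log₁₀(7.3) = 85.034 dB; L_B = 90.4 − 20·log₁₀(2.1) = 83.956 dB.
Combined: 10·log₁₀(10^(85.034/10)+10^(83.956/10)) = 87.54 dB SPL.

87.54 dB SPL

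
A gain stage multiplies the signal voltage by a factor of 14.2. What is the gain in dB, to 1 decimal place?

For a voltage ratio, dB = 20·log₁₀(V₂/V₁).
20·log₁₀(14.2) = 23.0 dB.

23.0 dB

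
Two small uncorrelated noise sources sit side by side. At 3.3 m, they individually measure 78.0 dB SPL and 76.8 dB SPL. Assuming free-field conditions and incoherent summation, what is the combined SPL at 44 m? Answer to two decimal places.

57.95 dB SPL

Combined at 3.3 m: 10·log₁₀(10^(78.0/10)+10^(76.8/10)) = 80.452 dB SPL.
Then apply −20·log₁₀(44/3.3) = -22.499 dB → 57.95 dB SPL.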